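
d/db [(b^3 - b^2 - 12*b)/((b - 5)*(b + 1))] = (b^4 - 8*b^3 + b^2 + 10*b + 60)/(b^4 - 8*b^3 + 6*b^2 + 40*b + 25)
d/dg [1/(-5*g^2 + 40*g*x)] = 2*(g - 4*x)/(5*g^2*(g - 8*x)^2)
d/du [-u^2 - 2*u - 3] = -2*u - 2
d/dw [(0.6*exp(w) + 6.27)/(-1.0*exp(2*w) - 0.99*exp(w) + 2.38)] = (0.6*exp(2*w) + 12.54*exp(w) + 7.6353)*exp(w)/(1.0*exp(4*w) + 1.98*exp(3*w) - 3.7799*exp(2*w) - 4.7124*exp(w) + 5.6644)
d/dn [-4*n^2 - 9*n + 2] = -8*n - 9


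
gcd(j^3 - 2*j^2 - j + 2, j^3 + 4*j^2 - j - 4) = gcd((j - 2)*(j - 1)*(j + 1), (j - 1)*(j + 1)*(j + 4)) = j^2 - 1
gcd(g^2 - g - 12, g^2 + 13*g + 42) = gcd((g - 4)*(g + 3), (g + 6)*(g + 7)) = 1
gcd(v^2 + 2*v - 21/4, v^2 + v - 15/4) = v - 3/2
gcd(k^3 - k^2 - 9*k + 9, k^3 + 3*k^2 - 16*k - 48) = k + 3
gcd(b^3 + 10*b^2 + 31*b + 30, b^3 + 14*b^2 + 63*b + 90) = b^2 + 8*b + 15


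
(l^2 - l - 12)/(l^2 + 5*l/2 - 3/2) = 2*(l - 4)/(2*l - 1)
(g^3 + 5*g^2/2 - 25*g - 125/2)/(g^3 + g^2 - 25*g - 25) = (g + 5/2)/(g + 1)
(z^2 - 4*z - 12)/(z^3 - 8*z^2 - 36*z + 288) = (z + 2)/(z^2 - 2*z - 48)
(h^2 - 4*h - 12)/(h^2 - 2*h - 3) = (-h^2 + 4*h + 12)/(-h^2 + 2*h + 3)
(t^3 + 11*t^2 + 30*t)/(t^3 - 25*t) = (t + 6)/(t - 5)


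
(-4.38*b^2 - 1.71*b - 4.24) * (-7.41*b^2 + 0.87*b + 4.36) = 32.4558*b^4 + 8.8605*b^3 + 10.8339*b^2 - 11.1444*b - 18.4864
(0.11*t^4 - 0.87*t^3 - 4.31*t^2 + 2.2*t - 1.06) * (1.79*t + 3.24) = 0.1969*t^5 - 1.2009*t^4 - 10.5337*t^3 - 10.0264*t^2 + 5.2306*t - 3.4344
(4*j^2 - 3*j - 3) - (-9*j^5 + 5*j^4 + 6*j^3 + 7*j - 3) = 9*j^5 - 5*j^4 - 6*j^3 + 4*j^2 - 10*j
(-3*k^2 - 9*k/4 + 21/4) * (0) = 0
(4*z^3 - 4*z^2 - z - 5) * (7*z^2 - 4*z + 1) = 28*z^5 - 44*z^4 + 13*z^3 - 35*z^2 + 19*z - 5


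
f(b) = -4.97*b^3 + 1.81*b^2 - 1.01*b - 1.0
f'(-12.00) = -2191.49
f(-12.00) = 8859.92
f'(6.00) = -516.05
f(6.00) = -1015.42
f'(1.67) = -36.55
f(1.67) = -20.79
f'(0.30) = -1.27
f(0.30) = -1.27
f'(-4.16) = -274.10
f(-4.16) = 392.32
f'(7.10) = -726.92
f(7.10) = -1695.75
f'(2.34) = -74.18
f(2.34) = -57.13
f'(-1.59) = -44.46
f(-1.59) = 25.16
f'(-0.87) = -15.44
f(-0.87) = 4.52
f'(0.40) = -1.95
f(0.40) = -1.43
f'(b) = -14.91*b^2 + 3.62*b - 1.01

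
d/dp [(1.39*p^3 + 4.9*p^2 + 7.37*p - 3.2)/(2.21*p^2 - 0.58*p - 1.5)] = (3.0719*p^4 - 1.6124*p^3 - 25.3847*p^2 - 0.556000000000004*p - 12.911)/(4.8841*p^4 - 2.5636*p^3 - 6.2936*p^2 + 1.74*p + 2.25)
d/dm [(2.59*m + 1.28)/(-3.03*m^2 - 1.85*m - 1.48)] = (7.8477*m^2 + 7.7568*m - 1.4652)/(9.1809*m^4 + 11.211*m^3 + 12.3913*m^2 + 5.476*m + 2.1904)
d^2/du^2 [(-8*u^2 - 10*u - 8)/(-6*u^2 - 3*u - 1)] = 4*(108*u^3 + 360*u^2 + 126*u + 1)/(216*u^6 + 324*u^5 + 270*u^4 + 135*u^3 + 45*u^2 + 9*u + 1)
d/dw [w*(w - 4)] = 2*w - 4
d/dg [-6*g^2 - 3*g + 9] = -12*g - 3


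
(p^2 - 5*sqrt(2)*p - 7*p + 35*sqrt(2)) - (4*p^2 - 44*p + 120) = -3*p^2 - 5*sqrt(2)*p + 37*p - 120 + 35*sqrt(2)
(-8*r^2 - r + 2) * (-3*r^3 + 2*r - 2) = 24*r^5 + 3*r^4 - 22*r^3 + 14*r^2 + 6*r - 4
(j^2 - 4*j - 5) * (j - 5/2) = j^3 - 13*j^2/2 + 5*j + 25/2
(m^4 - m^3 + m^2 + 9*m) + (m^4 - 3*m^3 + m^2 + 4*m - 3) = 2*m^4 - 4*m^3 + 2*m^2 + 13*m - 3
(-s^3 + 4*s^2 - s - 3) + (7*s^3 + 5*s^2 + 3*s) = 6*s^3 + 9*s^2 + 2*s - 3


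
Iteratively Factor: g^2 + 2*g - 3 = (g - 1)*(g + 3)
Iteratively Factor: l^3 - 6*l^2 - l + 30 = (l + 2)*(l^2 - 8*l + 15) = (l - 5)*(l + 2)*(l - 3)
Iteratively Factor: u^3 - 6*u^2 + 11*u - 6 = (u - 2)*(u^2 - 4*u + 3) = (u - 3)*(u - 2)*(u - 1)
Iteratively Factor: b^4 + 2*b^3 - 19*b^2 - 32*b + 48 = (b + 3)*(b^3 - b^2 - 16*b + 16) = (b - 4)*(b + 3)*(b^2 + 3*b - 4) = (b - 4)*(b + 3)*(b + 4)*(b - 1)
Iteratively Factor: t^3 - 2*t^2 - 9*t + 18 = (t - 3)*(t^2 + t - 6) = (t - 3)*(t + 3)*(t - 2)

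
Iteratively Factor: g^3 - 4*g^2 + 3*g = (g - 1)*(g^2 - 3*g) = g*(g - 1)*(g - 3)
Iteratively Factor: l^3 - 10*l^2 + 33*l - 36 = (l - 4)*(l^2 - 6*l + 9) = (l - 4)*(l - 3)*(l - 3)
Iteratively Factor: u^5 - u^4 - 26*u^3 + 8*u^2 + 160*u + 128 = (u + 4)*(u^4 - 5*u^3 - 6*u^2 + 32*u + 32) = (u - 4)*(u + 4)*(u^3 - u^2 - 10*u - 8) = (u - 4)*(u + 1)*(u + 4)*(u^2 - 2*u - 8) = (u - 4)*(u + 1)*(u + 2)*(u + 4)*(u - 4)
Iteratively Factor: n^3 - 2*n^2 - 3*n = (n)*(n^2 - 2*n - 3) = n*(n - 3)*(n + 1)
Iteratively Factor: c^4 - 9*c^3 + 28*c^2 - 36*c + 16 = (c - 4)*(c^3 - 5*c^2 + 8*c - 4) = (c - 4)*(c - 2)*(c^2 - 3*c + 2) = (c - 4)*(c - 2)^2*(c - 1)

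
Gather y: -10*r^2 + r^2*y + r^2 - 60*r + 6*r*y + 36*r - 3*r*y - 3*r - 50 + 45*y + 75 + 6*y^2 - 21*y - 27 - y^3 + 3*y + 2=-9*r^2 - 27*r - y^3 + 6*y^2 + y*(r^2 + 3*r + 27)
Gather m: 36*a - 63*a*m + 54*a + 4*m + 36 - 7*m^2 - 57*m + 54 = 90*a - 7*m^2 + m*(-63*a - 53) + 90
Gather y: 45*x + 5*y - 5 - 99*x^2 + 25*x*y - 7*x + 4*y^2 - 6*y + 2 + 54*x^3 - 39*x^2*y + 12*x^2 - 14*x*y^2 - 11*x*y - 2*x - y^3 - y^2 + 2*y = 54*x^3 - 87*x^2 + 36*x - y^3 + y^2*(3 - 14*x) + y*(-39*x^2 + 14*x + 1) - 3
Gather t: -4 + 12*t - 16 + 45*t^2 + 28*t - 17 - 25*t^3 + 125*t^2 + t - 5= -25*t^3 + 170*t^2 + 41*t - 42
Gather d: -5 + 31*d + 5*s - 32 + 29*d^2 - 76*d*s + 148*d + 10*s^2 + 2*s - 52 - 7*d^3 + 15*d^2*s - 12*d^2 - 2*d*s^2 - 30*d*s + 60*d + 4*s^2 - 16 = -7*d^3 + d^2*(15*s + 17) + d*(-2*s^2 - 106*s + 239) + 14*s^2 + 7*s - 105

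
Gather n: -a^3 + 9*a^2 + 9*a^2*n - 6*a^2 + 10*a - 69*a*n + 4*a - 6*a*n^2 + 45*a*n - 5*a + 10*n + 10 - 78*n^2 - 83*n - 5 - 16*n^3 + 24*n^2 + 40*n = -a^3 + 3*a^2 + 9*a - 16*n^3 + n^2*(-6*a - 54) + n*(9*a^2 - 24*a - 33) + 5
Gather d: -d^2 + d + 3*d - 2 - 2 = -d^2 + 4*d - 4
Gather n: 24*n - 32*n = -8*n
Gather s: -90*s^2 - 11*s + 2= -90*s^2 - 11*s + 2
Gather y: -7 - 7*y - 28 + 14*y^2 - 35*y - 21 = 14*y^2 - 42*y - 56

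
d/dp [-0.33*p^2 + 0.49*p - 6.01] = 0.49 - 0.66*p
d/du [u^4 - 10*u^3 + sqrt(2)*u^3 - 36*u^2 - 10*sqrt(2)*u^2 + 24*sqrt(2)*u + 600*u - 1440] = 4*u^3 - 30*u^2 + 3*sqrt(2)*u^2 - 72*u - 20*sqrt(2)*u + 24*sqrt(2) + 600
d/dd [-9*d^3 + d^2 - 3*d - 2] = -27*d^2 + 2*d - 3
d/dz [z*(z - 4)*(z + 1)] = 3*z^2 - 6*z - 4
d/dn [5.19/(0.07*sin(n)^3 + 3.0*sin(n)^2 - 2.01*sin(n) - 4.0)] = (-1.0899*sin(n)^2 - 31.14*sin(n) + 10.4319)*cos(n)/(0.07*sin(n)^3 + 3.0*sin(n)^2 - 2.01*sin(n) - 4.0)^2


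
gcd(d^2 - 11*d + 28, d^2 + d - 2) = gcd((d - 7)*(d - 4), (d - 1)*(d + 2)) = 1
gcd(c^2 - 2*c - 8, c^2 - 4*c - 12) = c + 2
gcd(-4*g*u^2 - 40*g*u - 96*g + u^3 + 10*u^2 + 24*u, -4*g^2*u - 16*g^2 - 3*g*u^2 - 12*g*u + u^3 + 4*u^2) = -4*g*u - 16*g + u^2 + 4*u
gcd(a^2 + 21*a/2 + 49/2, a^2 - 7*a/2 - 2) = 1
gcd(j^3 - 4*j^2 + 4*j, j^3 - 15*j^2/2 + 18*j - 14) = j^2 - 4*j + 4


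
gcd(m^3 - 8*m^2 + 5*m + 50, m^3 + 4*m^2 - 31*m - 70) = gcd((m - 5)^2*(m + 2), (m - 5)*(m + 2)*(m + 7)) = m^2 - 3*m - 10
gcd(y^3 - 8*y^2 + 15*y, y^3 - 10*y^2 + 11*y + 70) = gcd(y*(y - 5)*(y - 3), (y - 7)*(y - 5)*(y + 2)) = y - 5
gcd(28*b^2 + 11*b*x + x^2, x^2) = 1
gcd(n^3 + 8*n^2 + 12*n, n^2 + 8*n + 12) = n^2 + 8*n + 12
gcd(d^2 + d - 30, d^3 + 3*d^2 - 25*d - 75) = d - 5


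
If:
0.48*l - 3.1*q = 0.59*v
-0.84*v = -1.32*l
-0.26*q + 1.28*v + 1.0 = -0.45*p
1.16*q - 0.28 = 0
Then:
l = -1.67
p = 5.40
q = 0.24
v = -2.63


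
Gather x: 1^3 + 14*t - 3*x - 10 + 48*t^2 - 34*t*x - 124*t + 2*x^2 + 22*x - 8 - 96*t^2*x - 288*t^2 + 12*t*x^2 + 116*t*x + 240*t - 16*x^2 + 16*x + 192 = -240*t^2 + 130*t + x^2*(12*t - 14) + x*(-96*t^2 + 82*t + 35) + 175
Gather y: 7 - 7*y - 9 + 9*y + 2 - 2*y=0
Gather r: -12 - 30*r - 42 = -30*r - 54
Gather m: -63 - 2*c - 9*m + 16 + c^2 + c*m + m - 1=c^2 - 2*c + m*(c - 8) - 48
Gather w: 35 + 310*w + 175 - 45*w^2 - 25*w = -45*w^2 + 285*w + 210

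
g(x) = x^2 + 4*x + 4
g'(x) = 2*x + 4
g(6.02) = 64.32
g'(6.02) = 16.04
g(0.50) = 6.25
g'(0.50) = 5.00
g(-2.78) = 0.61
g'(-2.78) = -1.56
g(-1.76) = 0.06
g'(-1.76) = 0.48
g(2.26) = 18.15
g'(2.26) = 8.52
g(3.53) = 30.58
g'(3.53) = 11.06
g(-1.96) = 0.00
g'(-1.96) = 0.08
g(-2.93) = 0.86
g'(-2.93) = -1.86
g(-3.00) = 1.00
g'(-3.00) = -2.00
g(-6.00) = 16.00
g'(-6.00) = -8.00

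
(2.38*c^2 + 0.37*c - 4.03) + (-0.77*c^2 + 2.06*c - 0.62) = 1.61*c^2 + 2.43*c - 4.65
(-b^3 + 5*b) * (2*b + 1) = -2*b^4 - b^3 + 10*b^2 + 5*b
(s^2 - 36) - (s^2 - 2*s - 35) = 2*s - 1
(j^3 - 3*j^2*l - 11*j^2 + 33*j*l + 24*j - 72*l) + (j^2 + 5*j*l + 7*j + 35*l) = j^3 - 3*j^2*l - 10*j^2 + 38*j*l + 31*j - 37*l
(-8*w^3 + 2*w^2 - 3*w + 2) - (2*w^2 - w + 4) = -8*w^3 - 2*w - 2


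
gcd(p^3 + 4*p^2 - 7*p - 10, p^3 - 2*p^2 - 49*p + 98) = p - 2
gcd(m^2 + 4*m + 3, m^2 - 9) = m + 3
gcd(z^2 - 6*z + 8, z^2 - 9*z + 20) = z - 4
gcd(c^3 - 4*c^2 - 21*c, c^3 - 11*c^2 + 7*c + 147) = c^2 - 4*c - 21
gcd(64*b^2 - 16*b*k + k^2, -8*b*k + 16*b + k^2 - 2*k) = 8*b - k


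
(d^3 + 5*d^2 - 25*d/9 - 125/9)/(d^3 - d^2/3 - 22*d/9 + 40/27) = 3*(3*d^2 + 10*d - 25)/(9*d^2 - 18*d + 8)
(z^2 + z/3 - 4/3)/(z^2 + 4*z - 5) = (z + 4/3)/(z + 5)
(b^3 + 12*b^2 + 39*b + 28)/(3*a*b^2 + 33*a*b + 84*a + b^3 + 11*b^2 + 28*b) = (b + 1)/(3*a + b)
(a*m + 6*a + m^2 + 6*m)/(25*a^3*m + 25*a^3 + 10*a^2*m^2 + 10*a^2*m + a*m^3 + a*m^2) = (a*m + 6*a + m^2 + 6*m)/(a*(25*a^2*m + 25*a^2 + 10*a*m^2 + 10*a*m + m^3 + m^2))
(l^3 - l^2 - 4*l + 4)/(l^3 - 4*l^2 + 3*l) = (l^2 - 4)/(l*(l - 3))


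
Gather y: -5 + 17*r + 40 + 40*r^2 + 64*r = 40*r^2 + 81*r + 35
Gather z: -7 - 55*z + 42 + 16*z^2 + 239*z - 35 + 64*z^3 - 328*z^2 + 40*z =64*z^3 - 312*z^2 + 224*z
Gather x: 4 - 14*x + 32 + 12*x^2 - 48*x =12*x^2 - 62*x + 36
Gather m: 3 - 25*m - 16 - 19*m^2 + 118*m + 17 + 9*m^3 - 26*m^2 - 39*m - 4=9*m^3 - 45*m^2 + 54*m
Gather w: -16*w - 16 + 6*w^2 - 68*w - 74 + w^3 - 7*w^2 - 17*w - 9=w^3 - w^2 - 101*w - 99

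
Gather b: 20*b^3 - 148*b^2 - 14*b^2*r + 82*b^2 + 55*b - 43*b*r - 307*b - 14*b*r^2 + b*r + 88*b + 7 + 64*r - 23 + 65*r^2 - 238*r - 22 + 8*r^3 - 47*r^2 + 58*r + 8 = 20*b^3 + b^2*(-14*r - 66) + b*(-14*r^2 - 42*r - 164) + 8*r^3 + 18*r^2 - 116*r - 30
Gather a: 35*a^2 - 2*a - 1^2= 35*a^2 - 2*a - 1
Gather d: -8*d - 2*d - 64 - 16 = -10*d - 80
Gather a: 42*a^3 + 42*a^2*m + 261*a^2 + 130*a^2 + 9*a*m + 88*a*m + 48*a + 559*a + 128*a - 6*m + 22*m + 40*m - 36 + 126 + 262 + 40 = 42*a^3 + a^2*(42*m + 391) + a*(97*m + 735) + 56*m + 392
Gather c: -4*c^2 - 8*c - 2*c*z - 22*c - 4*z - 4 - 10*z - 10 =-4*c^2 + c*(-2*z - 30) - 14*z - 14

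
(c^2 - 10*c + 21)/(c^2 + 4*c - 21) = (c - 7)/(c + 7)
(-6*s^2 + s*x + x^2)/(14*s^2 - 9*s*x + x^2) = (3*s + x)/(-7*s + x)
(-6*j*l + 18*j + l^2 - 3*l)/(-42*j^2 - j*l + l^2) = (6*j*l - 18*j - l^2 + 3*l)/(42*j^2 + j*l - l^2)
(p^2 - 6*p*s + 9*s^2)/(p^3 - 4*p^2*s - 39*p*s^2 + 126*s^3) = (p - 3*s)/(p^2 - p*s - 42*s^2)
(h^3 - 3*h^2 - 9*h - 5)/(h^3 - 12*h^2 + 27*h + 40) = (h + 1)/(h - 8)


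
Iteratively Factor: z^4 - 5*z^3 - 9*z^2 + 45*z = (z)*(z^3 - 5*z^2 - 9*z + 45) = z*(z - 3)*(z^2 - 2*z - 15) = z*(z - 5)*(z - 3)*(z + 3)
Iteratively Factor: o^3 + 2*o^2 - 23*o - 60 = (o - 5)*(o^2 + 7*o + 12) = (o - 5)*(o + 3)*(o + 4)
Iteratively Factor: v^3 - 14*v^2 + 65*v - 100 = (v - 5)*(v^2 - 9*v + 20) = (v - 5)*(v - 4)*(v - 5)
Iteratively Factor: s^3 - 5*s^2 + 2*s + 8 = (s + 1)*(s^2 - 6*s + 8) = (s - 2)*(s + 1)*(s - 4)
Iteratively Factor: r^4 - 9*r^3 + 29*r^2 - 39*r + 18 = (r - 3)*(r^3 - 6*r^2 + 11*r - 6) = (r - 3)^2*(r^2 - 3*r + 2) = (r - 3)^2*(r - 2)*(r - 1)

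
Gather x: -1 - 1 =-2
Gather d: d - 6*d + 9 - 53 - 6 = -5*d - 50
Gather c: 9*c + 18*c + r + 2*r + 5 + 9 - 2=27*c + 3*r + 12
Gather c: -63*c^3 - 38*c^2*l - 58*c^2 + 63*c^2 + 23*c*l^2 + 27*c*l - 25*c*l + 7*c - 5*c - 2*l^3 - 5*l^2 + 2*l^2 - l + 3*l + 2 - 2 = -63*c^3 + c^2*(5 - 38*l) + c*(23*l^2 + 2*l + 2) - 2*l^3 - 3*l^2 + 2*l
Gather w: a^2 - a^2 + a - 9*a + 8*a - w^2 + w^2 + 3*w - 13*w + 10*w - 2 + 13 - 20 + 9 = 0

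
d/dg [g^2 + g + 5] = 2*g + 1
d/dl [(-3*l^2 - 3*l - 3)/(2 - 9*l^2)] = 3*(-9*l^2 - 22*l - 2)/(81*l^4 - 36*l^2 + 4)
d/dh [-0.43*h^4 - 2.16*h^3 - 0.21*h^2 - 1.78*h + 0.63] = -1.72*h^3 - 6.48*h^2 - 0.42*h - 1.78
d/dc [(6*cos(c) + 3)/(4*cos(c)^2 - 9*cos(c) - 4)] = 3*(8*cos(c)^2 + 8*cos(c) - 1)*sin(c)/(4*sin(c)^2 + 9*cos(c))^2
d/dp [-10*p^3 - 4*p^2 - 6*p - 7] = -30*p^2 - 8*p - 6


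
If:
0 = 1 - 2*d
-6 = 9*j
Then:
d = 1/2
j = -2/3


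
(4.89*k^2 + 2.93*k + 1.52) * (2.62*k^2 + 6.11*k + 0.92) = 12.8118*k^4 + 37.5545*k^3 + 26.3835*k^2 + 11.9828*k + 1.3984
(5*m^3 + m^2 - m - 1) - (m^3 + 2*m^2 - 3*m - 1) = 4*m^3 - m^2 + 2*m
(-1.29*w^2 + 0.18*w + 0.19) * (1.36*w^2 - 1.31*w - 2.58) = -1.7544*w^4 + 1.9347*w^3 + 3.3508*w^2 - 0.7133*w - 0.4902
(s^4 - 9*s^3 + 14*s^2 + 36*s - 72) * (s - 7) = s^5 - 16*s^4 + 77*s^3 - 62*s^2 - 324*s + 504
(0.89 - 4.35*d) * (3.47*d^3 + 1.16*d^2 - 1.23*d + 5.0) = -15.0945*d^4 - 1.9577*d^3 + 6.3829*d^2 - 22.8447*d + 4.45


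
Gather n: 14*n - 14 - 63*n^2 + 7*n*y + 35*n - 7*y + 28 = -63*n^2 + n*(7*y + 49) - 7*y + 14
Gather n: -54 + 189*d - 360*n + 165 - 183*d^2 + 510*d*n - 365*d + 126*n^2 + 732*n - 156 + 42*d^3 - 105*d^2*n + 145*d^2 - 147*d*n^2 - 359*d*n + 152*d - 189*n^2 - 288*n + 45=42*d^3 - 38*d^2 - 24*d + n^2*(-147*d - 63) + n*(-105*d^2 + 151*d + 84)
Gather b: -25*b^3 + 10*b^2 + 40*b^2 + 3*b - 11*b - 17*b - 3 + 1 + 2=-25*b^3 + 50*b^2 - 25*b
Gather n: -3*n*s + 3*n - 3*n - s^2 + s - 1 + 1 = -3*n*s - s^2 + s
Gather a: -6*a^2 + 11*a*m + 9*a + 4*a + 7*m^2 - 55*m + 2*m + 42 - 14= -6*a^2 + a*(11*m + 13) + 7*m^2 - 53*m + 28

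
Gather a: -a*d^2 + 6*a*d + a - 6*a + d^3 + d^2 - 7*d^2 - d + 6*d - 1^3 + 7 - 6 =a*(-d^2 + 6*d - 5) + d^3 - 6*d^2 + 5*d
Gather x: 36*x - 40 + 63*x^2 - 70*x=63*x^2 - 34*x - 40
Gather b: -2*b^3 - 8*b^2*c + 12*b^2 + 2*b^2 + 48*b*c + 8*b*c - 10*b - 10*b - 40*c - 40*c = -2*b^3 + b^2*(14 - 8*c) + b*(56*c - 20) - 80*c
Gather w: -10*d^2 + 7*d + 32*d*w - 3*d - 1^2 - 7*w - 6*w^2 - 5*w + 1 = -10*d^2 + 4*d - 6*w^2 + w*(32*d - 12)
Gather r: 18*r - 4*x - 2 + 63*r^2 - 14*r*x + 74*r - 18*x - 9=63*r^2 + r*(92 - 14*x) - 22*x - 11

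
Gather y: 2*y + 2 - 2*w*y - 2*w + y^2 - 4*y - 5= -2*w + y^2 + y*(-2*w - 2) - 3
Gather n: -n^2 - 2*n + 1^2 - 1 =-n^2 - 2*n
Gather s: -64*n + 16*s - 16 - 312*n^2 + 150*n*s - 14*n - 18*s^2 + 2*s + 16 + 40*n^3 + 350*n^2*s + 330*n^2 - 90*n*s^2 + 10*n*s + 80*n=40*n^3 + 18*n^2 + 2*n + s^2*(-90*n - 18) + s*(350*n^2 + 160*n + 18)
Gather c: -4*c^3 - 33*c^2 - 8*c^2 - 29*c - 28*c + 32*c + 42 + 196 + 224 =-4*c^3 - 41*c^2 - 25*c + 462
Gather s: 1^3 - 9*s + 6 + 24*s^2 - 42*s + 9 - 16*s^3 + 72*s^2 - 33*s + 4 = -16*s^3 + 96*s^2 - 84*s + 20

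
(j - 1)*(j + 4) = j^2 + 3*j - 4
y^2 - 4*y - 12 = (y - 6)*(y + 2)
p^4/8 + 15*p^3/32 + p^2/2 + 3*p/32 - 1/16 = (p/4 + 1/4)*(p/2 + 1/2)*(p - 1/4)*(p + 2)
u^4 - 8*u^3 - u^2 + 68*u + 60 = (u - 6)*(u - 5)*(u + 1)*(u + 2)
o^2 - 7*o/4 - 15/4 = (o - 3)*(o + 5/4)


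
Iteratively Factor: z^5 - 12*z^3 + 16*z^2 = (z + 4)*(z^4 - 4*z^3 + 4*z^2) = (z - 2)*(z + 4)*(z^3 - 2*z^2) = z*(z - 2)*(z + 4)*(z^2 - 2*z) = z^2*(z - 2)*(z + 4)*(z - 2)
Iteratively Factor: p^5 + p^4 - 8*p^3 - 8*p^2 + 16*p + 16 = (p + 2)*(p^4 - p^3 - 6*p^2 + 4*p + 8) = (p - 2)*(p + 2)*(p^3 + p^2 - 4*p - 4) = (p - 2)^2*(p + 2)*(p^2 + 3*p + 2) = (p - 2)^2*(p + 1)*(p + 2)*(p + 2)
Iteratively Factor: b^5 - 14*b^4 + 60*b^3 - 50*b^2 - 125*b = (b - 5)*(b^4 - 9*b^3 + 15*b^2 + 25*b) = (b - 5)^2*(b^3 - 4*b^2 - 5*b) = (b - 5)^3*(b^2 + b) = (b - 5)^3*(b + 1)*(b)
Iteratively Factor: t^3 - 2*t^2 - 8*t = (t)*(t^2 - 2*t - 8) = t*(t + 2)*(t - 4)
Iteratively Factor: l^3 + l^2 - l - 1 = (l + 1)*(l^2 - 1) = (l + 1)^2*(l - 1)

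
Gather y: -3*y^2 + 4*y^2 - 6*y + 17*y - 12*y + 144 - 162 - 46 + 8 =y^2 - y - 56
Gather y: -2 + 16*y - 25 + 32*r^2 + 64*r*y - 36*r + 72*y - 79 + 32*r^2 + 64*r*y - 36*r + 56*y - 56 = 64*r^2 - 72*r + y*(128*r + 144) - 162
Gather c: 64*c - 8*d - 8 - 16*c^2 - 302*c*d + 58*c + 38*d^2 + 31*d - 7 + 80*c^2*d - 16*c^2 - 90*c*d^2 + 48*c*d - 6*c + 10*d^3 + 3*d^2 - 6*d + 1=c^2*(80*d - 32) + c*(-90*d^2 - 254*d + 116) + 10*d^3 + 41*d^2 + 17*d - 14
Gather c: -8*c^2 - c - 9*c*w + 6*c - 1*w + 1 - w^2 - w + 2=-8*c^2 + c*(5 - 9*w) - w^2 - 2*w + 3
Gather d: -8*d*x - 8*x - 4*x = -8*d*x - 12*x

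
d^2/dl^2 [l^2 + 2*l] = 2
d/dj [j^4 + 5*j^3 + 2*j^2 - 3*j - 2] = 4*j^3 + 15*j^2 + 4*j - 3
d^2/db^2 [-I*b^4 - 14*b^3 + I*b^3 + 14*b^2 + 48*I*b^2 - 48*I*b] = -12*I*b^2 + 6*b*(-14 + I) + 28 + 96*I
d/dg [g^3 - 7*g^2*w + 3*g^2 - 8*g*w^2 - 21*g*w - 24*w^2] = 3*g^2 - 14*g*w + 6*g - 8*w^2 - 21*w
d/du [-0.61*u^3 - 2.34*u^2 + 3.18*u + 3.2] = -1.83*u^2 - 4.68*u + 3.18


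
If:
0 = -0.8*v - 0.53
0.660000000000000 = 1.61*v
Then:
No Solution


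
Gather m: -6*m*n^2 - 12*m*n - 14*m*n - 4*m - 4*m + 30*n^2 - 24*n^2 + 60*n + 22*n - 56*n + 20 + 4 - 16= m*(-6*n^2 - 26*n - 8) + 6*n^2 + 26*n + 8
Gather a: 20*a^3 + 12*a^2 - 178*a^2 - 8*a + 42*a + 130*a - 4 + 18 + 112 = 20*a^3 - 166*a^2 + 164*a + 126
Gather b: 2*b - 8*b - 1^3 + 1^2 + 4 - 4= -6*b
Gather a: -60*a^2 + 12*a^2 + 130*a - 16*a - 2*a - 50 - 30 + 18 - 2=-48*a^2 + 112*a - 64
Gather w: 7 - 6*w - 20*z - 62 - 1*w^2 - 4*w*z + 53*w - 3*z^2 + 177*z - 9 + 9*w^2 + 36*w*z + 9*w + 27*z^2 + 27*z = 8*w^2 + w*(32*z + 56) + 24*z^2 + 184*z - 64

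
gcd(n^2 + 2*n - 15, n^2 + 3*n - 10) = n + 5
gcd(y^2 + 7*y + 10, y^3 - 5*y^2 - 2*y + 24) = y + 2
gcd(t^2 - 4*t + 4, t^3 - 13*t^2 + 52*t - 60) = t - 2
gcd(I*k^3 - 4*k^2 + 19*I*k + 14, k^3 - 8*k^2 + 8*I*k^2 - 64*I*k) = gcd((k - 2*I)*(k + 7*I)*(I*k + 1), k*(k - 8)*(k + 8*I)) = 1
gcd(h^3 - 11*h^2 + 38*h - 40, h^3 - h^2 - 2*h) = h - 2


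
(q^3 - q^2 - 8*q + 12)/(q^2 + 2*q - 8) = (q^2 + q - 6)/(q + 4)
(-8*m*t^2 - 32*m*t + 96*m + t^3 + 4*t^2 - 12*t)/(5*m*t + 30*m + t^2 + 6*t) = (-8*m*t + 16*m + t^2 - 2*t)/(5*m + t)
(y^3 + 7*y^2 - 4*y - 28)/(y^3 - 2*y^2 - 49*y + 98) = (y + 2)/(y - 7)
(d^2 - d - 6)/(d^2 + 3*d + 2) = (d - 3)/(d + 1)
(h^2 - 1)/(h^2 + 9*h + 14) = (h^2 - 1)/(h^2 + 9*h + 14)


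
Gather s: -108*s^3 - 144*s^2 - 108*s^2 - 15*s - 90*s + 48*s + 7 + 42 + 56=-108*s^3 - 252*s^2 - 57*s + 105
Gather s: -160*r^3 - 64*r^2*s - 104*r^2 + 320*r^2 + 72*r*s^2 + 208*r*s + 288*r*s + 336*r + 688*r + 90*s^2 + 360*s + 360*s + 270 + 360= -160*r^3 + 216*r^2 + 1024*r + s^2*(72*r + 90) + s*(-64*r^2 + 496*r + 720) + 630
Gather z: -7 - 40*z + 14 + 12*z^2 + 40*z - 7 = 12*z^2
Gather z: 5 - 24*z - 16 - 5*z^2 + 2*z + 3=-5*z^2 - 22*z - 8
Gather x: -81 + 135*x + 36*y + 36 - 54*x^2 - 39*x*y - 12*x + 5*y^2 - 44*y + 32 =-54*x^2 + x*(123 - 39*y) + 5*y^2 - 8*y - 13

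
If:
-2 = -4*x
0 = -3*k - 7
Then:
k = -7/3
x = 1/2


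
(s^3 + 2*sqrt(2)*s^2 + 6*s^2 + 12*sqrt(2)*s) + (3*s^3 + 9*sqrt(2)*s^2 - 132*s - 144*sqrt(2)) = 4*s^3 + 6*s^2 + 11*sqrt(2)*s^2 - 132*s + 12*sqrt(2)*s - 144*sqrt(2)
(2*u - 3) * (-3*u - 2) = -6*u^2 + 5*u + 6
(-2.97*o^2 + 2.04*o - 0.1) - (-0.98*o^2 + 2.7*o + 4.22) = -1.99*o^2 - 0.66*o - 4.32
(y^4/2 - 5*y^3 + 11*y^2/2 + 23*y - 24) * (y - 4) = y^5/2 - 7*y^4 + 51*y^3/2 + y^2 - 116*y + 96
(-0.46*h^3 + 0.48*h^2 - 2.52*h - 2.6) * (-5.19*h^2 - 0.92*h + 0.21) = 2.3874*h^5 - 2.068*h^4 + 12.5406*h^3 + 15.9132*h^2 + 1.8628*h - 0.546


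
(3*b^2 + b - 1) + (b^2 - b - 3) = 4*b^2 - 4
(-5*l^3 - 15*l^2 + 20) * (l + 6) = -5*l^4 - 45*l^3 - 90*l^2 + 20*l + 120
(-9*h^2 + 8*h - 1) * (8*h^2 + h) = -72*h^4 + 55*h^3 - h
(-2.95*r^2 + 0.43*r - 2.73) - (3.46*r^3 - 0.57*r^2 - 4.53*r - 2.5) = -3.46*r^3 - 2.38*r^2 + 4.96*r - 0.23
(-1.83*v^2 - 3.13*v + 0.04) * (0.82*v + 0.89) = -1.5006*v^3 - 4.1953*v^2 - 2.7529*v + 0.0356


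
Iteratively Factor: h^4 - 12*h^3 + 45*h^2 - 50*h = (h - 5)*(h^3 - 7*h^2 + 10*h) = (h - 5)^2*(h^2 - 2*h) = h*(h - 5)^2*(h - 2)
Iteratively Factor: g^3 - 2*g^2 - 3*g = (g + 1)*(g^2 - 3*g) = g*(g + 1)*(g - 3)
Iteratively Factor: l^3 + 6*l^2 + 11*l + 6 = (l + 2)*(l^2 + 4*l + 3) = (l + 2)*(l + 3)*(l + 1)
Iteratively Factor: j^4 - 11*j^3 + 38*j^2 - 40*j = (j - 4)*(j^3 - 7*j^2 + 10*j) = j*(j - 4)*(j^2 - 7*j + 10) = j*(j - 4)*(j - 2)*(j - 5)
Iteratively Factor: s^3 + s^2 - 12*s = (s)*(s^2 + s - 12) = s*(s - 3)*(s + 4)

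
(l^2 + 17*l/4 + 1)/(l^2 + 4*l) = (l + 1/4)/l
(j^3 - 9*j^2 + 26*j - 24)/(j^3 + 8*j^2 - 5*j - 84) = (j^2 - 6*j + 8)/(j^2 + 11*j + 28)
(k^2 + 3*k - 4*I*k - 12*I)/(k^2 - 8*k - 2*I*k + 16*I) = (k^2 + k*(3 - 4*I) - 12*I)/(k^2 - 2*k*(4 + I) + 16*I)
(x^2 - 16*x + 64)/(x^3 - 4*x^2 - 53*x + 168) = (x - 8)/(x^2 + 4*x - 21)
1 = 1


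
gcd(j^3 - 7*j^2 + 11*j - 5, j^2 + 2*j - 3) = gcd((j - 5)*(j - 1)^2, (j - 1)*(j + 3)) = j - 1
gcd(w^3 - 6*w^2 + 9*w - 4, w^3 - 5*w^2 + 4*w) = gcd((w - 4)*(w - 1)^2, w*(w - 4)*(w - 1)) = w^2 - 5*w + 4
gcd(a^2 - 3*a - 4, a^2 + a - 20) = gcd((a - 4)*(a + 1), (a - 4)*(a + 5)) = a - 4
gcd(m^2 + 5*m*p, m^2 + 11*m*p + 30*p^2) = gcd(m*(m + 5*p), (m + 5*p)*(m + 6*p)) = m + 5*p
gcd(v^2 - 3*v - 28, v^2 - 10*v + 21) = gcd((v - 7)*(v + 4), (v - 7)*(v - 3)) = v - 7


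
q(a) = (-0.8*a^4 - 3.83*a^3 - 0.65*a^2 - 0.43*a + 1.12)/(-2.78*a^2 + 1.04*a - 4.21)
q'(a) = (5.56*a - 1.04)*(-0.8*a^4 - 3.83*a^3 - 0.65*a^2 - 0.43*a + 1.12)/(-2.78*a^2 + 1.04*a - 4.21)^2 + (-3.2*a^3 - 11.49*a^2 - 1.3*a - 0.43)/(-2.78*a^2 + 1.04*a - 4.21)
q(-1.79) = -0.91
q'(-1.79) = 0.44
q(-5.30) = 0.86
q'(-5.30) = -1.52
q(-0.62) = -0.33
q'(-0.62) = 0.31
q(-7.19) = 4.79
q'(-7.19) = -2.63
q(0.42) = -0.12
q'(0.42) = 0.80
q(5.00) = 14.54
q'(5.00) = 4.45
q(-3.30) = -1.01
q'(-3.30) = -0.35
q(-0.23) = -0.27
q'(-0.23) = 0.02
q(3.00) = 6.67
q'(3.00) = 3.44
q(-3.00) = -1.09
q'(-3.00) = -0.18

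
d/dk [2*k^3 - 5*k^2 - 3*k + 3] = 6*k^2 - 10*k - 3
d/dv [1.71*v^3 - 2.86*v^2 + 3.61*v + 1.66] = 5.13*v^2 - 5.72*v + 3.61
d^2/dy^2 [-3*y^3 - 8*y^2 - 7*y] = -18*y - 16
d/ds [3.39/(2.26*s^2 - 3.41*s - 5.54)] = (11.5599 - 15.3228*s)/(-2.26*s^2 + 3.41*s + 5.54)^2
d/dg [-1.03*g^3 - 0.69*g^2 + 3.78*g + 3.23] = -3.09*g^2 - 1.38*g + 3.78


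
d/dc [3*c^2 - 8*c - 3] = 6*c - 8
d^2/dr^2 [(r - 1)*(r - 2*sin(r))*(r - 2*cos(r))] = 2*sqrt(2)*r^2*sin(r + pi/4) + 6*r*sin(r) - 8*r*sin(2*r) - 10*r*cos(r) + 6*r - 8*sin(r) + 8*sqrt(2)*sin(2*r + pi/4) - 2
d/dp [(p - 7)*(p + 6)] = 2*p - 1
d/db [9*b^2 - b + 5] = 18*b - 1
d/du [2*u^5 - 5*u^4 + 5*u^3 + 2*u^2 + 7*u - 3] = 10*u^4 - 20*u^3 + 15*u^2 + 4*u + 7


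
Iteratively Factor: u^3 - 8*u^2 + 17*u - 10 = (u - 1)*(u^2 - 7*u + 10) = (u - 5)*(u - 1)*(u - 2)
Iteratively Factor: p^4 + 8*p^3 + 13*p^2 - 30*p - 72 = (p - 2)*(p^3 + 10*p^2 + 33*p + 36) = (p - 2)*(p + 3)*(p^2 + 7*p + 12) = (p - 2)*(p + 3)*(p + 4)*(p + 3)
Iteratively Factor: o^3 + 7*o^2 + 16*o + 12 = (o + 2)*(o^2 + 5*o + 6) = (o + 2)*(o + 3)*(o + 2)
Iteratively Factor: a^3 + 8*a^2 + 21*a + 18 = (a + 2)*(a^2 + 6*a + 9) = (a + 2)*(a + 3)*(a + 3)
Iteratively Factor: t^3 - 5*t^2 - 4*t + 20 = (t - 5)*(t^2 - 4) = (t - 5)*(t - 2)*(t + 2)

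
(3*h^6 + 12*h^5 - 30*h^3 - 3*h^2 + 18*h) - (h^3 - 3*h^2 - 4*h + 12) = 3*h^6 + 12*h^5 - 31*h^3 + 22*h - 12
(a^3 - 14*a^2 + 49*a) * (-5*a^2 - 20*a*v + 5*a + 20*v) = -5*a^5 - 20*a^4*v + 75*a^4 + 300*a^3*v - 315*a^3 - 1260*a^2*v + 245*a^2 + 980*a*v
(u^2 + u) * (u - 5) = u^3 - 4*u^2 - 5*u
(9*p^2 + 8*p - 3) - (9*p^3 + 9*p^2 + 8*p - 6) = 3 - 9*p^3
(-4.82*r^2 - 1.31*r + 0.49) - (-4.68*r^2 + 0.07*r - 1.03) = -0.140000000000001*r^2 - 1.38*r + 1.52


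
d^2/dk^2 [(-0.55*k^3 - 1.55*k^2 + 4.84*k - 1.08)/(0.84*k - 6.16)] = (-0.77616*k^3 + 17.07552*k^2 - 125.22048*k - 69.067264)/(0.592704*k^3 - 13.039488*k^2 + 95.622912*k - 233.744896)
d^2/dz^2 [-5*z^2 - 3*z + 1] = -10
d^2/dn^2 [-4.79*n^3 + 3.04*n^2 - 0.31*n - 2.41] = 6.08 - 28.74*n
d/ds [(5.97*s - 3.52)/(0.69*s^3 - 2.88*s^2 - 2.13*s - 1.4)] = (-8.2386*s^3 + 24.48*s^2 - 20.2752*s - 15.8556)/(0.4761*s^6 - 3.9744*s^5 + 5.355*s^4 + 10.3368*s^3 + 12.6009*s^2 + 5.964*s + 1.96)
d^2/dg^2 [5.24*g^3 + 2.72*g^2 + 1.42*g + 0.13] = 31.44*g + 5.44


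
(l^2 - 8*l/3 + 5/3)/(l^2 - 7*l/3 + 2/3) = (3*l^2 - 8*l + 5)/(3*l^2 - 7*l + 2)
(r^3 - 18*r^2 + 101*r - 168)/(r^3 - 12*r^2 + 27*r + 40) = (r^2 - 10*r + 21)/(r^2 - 4*r - 5)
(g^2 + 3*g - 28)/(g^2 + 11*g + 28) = (g - 4)/(g + 4)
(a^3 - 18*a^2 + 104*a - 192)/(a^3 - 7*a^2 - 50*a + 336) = (a - 4)/(a + 7)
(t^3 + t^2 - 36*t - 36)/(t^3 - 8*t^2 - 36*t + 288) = (t + 1)/(t - 8)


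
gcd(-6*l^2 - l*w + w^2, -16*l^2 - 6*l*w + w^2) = 2*l + w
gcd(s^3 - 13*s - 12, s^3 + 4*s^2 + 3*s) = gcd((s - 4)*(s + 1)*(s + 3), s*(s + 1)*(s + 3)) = s^2 + 4*s + 3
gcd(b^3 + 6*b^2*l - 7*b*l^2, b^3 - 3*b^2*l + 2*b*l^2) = b^2 - b*l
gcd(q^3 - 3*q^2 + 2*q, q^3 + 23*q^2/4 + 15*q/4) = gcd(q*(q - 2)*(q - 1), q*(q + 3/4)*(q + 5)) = q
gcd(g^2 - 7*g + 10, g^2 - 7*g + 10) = g^2 - 7*g + 10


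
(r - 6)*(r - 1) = r^2 - 7*r + 6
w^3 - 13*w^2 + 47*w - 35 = (w - 7)*(w - 5)*(w - 1)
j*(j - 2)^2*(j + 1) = j^4 - 3*j^3 + 4*j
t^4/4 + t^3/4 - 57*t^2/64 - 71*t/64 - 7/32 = (t/4 + 1/4)*(t - 2)*(t + 1/4)*(t + 7/4)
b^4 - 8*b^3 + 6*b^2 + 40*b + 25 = (b - 5)^2*(b + 1)^2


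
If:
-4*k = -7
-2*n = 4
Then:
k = 7/4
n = -2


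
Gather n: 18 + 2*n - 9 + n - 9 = 3*n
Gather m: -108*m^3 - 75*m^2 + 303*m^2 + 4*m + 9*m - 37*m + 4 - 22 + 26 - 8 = -108*m^3 + 228*m^2 - 24*m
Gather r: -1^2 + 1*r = r - 1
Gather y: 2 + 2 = 4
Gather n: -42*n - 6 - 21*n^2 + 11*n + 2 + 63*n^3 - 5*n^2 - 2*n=63*n^3 - 26*n^2 - 33*n - 4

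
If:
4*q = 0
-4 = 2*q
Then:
No Solution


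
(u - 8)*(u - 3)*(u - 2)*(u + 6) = u^4 - 7*u^3 - 32*u^2 + 228*u - 288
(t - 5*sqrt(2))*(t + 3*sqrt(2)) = t^2 - 2*sqrt(2)*t - 30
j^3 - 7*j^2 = j^2*(j - 7)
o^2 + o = o*(o + 1)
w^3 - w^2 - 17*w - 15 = (w - 5)*(w + 1)*(w + 3)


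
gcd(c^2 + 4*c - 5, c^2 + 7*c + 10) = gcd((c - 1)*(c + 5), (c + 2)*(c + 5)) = c + 5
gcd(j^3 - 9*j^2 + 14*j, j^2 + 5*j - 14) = j - 2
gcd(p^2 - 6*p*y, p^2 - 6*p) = p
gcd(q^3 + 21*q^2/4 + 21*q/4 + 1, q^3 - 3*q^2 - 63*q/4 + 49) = q + 4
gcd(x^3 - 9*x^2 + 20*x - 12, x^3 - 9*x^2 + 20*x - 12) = x^3 - 9*x^2 + 20*x - 12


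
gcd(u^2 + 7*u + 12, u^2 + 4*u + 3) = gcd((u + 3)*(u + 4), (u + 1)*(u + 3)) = u + 3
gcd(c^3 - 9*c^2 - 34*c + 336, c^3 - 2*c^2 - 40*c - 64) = c - 8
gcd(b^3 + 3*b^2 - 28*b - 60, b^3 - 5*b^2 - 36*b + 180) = b^2 + b - 30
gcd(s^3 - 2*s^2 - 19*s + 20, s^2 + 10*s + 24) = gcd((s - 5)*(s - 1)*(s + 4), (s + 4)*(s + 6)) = s + 4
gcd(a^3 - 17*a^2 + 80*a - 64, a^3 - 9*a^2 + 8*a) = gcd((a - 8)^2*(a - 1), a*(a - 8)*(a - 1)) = a^2 - 9*a + 8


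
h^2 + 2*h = h*(h + 2)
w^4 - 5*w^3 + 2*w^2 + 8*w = w*(w - 4)*(w - 2)*(w + 1)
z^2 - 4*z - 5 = (z - 5)*(z + 1)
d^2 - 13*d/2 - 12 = (d - 8)*(d + 3/2)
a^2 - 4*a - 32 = (a - 8)*(a + 4)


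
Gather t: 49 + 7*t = 7*t + 49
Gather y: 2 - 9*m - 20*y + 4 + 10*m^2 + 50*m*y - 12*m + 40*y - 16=10*m^2 - 21*m + y*(50*m + 20) - 10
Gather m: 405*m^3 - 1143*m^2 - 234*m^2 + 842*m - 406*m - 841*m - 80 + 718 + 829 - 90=405*m^3 - 1377*m^2 - 405*m + 1377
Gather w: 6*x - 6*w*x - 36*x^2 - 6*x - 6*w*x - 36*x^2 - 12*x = -12*w*x - 72*x^2 - 12*x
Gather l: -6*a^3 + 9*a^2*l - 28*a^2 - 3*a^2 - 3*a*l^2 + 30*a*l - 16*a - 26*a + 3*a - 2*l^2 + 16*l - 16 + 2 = -6*a^3 - 31*a^2 - 39*a + l^2*(-3*a - 2) + l*(9*a^2 + 30*a + 16) - 14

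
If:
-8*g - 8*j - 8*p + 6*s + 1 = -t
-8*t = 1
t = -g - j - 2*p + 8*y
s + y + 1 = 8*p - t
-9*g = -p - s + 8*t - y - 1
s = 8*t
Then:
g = 391/4032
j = -2861/4032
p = -113/4032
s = -1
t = -1/8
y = -25/252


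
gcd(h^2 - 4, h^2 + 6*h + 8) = h + 2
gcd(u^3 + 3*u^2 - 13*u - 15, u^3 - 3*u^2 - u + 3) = u^2 - 2*u - 3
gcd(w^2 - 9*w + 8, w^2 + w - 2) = w - 1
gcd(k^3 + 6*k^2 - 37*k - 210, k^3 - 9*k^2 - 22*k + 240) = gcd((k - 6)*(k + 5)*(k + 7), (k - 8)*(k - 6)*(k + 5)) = k^2 - k - 30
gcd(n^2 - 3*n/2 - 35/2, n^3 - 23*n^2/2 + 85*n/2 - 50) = n - 5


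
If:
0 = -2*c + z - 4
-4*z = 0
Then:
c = -2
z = 0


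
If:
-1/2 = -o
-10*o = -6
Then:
No Solution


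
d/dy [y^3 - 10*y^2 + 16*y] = 3*y^2 - 20*y + 16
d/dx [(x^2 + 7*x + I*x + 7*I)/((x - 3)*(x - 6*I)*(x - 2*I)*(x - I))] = (-2*x^5 + x^4*(-18 + 6*I) + x^3*(24 + 104*I) + x^2*(38 - 94*I) + x*(378 + 208*I) + 120 - 672*I)/(x^8 + x^7*(-6 - 18*I) + x^6*(-112 + 108*I) + x^5*(726 + 222*I) + x^4*(-473 - 2304*I) + x^3*(-3696 + 2976*I) + x^2*(5400 + 2880*I) + x*(864 - 4320*I) - 1296)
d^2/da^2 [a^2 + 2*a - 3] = 2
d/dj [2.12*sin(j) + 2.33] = 2.12*cos(j)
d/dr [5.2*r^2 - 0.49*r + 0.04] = 10.4*r - 0.49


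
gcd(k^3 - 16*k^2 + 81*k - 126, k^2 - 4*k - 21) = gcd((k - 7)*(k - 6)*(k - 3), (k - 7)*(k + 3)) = k - 7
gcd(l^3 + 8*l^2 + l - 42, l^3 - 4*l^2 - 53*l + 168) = l + 7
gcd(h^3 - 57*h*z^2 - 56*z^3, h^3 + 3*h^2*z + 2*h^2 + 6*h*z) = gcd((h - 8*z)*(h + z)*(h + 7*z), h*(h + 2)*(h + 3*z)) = 1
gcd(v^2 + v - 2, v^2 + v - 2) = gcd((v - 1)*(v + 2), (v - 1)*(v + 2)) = v^2 + v - 2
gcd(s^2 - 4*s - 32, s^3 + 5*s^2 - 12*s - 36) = 1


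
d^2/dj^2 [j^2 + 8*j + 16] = 2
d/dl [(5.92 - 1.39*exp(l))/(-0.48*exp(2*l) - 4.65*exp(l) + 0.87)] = (-0.6672*exp(2*l) + 5.6832*exp(l) + 26.3187)*exp(l)/(0.2304*exp(4*l) + 4.464*exp(3*l) + 20.7873*exp(2*l) - 8.091*exp(l) + 0.7569)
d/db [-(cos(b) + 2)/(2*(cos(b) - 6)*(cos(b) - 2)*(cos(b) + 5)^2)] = (-3*cos(b)^3 + 3*cos(b)^2 + 16*cos(b) + 92)*sin(b)/(2*(cos(b) - 6)^2*(cos(b) - 2)^2*(cos(b) + 5)^3)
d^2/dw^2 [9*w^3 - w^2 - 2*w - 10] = 54*w - 2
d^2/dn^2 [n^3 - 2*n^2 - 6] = 6*n - 4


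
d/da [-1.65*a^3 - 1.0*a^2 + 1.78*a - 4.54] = -4.95*a^2 - 2.0*a + 1.78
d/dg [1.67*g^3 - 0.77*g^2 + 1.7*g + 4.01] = 5.01*g^2 - 1.54*g + 1.7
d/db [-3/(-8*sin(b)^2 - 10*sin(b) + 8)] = -3*(8*sin(b) + 5)*cos(b)/(2*(5*sin(b) - 4*cos(b)^2)^2)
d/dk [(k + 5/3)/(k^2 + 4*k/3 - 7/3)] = (-9*k^2 - 30*k - 41)/(9*k^4 + 24*k^3 - 26*k^2 - 56*k + 49)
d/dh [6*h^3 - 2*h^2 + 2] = 2*h*(9*h - 2)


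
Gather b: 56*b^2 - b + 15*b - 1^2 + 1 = 56*b^2 + 14*b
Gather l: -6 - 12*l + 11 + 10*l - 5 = -2*l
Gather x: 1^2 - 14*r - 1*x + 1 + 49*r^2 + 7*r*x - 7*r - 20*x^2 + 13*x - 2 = 49*r^2 - 21*r - 20*x^2 + x*(7*r + 12)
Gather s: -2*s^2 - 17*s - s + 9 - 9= -2*s^2 - 18*s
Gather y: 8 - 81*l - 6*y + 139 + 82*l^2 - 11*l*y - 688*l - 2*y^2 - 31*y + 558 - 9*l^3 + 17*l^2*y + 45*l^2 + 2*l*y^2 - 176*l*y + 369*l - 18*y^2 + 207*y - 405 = -9*l^3 + 127*l^2 - 400*l + y^2*(2*l - 20) + y*(17*l^2 - 187*l + 170) + 300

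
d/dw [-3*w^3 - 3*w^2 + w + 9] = -9*w^2 - 6*w + 1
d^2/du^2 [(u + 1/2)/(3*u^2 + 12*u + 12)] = (2*u - 5)/(3*(u^4 + 8*u^3 + 24*u^2 + 32*u + 16))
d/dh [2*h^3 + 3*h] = 6*h^2 + 3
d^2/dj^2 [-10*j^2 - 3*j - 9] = -20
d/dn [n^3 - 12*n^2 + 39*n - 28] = 3*n^2 - 24*n + 39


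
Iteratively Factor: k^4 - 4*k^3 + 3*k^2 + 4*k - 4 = (k - 2)*(k^3 - 2*k^2 - k + 2) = (k - 2)*(k + 1)*(k^2 - 3*k + 2) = (k - 2)*(k - 1)*(k + 1)*(k - 2)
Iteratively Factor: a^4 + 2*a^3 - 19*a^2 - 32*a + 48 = (a + 4)*(a^3 - 2*a^2 - 11*a + 12) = (a - 1)*(a + 4)*(a^2 - a - 12) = (a - 1)*(a + 3)*(a + 4)*(a - 4)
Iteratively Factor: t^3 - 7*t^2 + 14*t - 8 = (t - 2)*(t^2 - 5*t + 4) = (t - 4)*(t - 2)*(t - 1)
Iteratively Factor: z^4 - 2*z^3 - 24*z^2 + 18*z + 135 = (z + 3)*(z^3 - 5*z^2 - 9*z + 45) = (z + 3)^2*(z^2 - 8*z + 15) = (z - 5)*(z + 3)^2*(z - 3)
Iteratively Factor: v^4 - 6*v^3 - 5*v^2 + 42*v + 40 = (v + 1)*(v^3 - 7*v^2 + 2*v + 40) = (v - 4)*(v + 1)*(v^2 - 3*v - 10) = (v - 5)*(v - 4)*(v + 1)*(v + 2)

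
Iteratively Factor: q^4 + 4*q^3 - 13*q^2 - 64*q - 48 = (q + 3)*(q^3 + q^2 - 16*q - 16) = (q + 1)*(q + 3)*(q^2 - 16) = (q - 4)*(q + 1)*(q + 3)*(q + 4)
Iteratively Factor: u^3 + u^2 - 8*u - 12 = (u + 2)*(u^2 - u - 6) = (u + 2)^2*(u - 3)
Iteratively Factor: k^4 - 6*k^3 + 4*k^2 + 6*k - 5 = (k - 1)*(k^3 - 5*k^2 - k + 5) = (k - 1)*(k + 1)*(k^2 - 6*k + 5) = (k - 5)*(k - 1)*(k + 1)*(k - 1)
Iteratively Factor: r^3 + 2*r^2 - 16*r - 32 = (r + 2)*(r^2 - 16) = (r + 2)*(r + 4)*(r - 4)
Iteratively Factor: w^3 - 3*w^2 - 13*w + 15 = (w + 3)*(w^2 - 6*w + 5) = (w - 1)*(w + 3)*(w - 5)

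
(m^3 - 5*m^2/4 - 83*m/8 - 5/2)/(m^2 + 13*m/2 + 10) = (m^2 - 15*m/4 - 1)/(m + 4)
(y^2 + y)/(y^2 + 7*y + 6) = y/(y + 6)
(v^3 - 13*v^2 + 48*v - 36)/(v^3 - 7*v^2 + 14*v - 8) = (v^2 - 12*v + 36)/(v^2 - 6*v + 8)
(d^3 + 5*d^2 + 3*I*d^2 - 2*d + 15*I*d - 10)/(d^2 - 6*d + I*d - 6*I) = (d^2 + d*(5 + 2*I) + 10*I)/(d - 6)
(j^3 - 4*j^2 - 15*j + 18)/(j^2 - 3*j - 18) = j - 1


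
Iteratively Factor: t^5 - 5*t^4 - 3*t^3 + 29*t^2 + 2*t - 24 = (t + 2)*(t^4 - 7*t^3 + 11*t^2 + 7*t - 12) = (t - 3)*(t + 2)*(t^3 - 4*t^2 - t + 4) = (t - 4)*(t - 3)*(t + 2)*(t^2 - 1) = (t - 4)*(t - 3)*(t + 1)*(t + 2)*(t - 1)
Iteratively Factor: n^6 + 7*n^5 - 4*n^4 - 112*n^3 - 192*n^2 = (n)*(n^5 + 7*n^4 - 4*n^3 - 112*n^2 - 192*n) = n^2*(n^4 + 7*n^3 - 4*n^2 - 112*n - 192) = n^2*(n + 3)*(n^3 + 4*n^2 - 16*n - 64) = n^2*(n + 3)*(n + 4)*(n^2 - 16) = n^2*(n + 3)*(n + 4)^2*(n - 4)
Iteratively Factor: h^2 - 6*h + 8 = (h - 4)*(h - 2)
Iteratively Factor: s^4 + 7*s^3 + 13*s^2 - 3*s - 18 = (s + 3)*(s^3 + 4*s^2 + s - 6) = (s - 1)*(s + 3)*(s^2 + 5*s + 6) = (s - 1)*(s + 3)^2*(s + 2)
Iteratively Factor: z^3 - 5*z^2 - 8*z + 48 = (z - 4)*(z^2 - z - 12) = (z - 4)*(z + 3)*(z - 4)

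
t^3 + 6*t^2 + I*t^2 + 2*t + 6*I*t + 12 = (t + 6)*(t - I)*(t + 2*I)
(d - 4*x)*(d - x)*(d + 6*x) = d^3 + d^2*x - 26*d*x^2 + 24*x^3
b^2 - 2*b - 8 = (b - 4)*(b + 2)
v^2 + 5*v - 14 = (v - 2)*(v + 7)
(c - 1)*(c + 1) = c^2 - 1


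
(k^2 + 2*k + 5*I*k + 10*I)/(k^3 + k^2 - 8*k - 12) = (k + 5*I)/(k^2 - k - 6)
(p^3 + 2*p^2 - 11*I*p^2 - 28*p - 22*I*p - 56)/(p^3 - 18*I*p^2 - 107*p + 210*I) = (p^2 + p*(2 - 4*I) - 8*I)/(p^2 - 11*I*p - 30)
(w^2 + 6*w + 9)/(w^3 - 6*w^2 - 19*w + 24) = (w + 3)/(w^2 - 9*w + 8)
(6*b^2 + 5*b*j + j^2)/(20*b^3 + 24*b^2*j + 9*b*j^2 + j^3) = (3*b + j)/(10*b^2 + 7*b*j + j^2)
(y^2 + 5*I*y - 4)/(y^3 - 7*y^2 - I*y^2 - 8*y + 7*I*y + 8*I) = (y^2 + 5*I*y - 4)/(y^3 - y^2*(7 + I) + y*(-8 + 7*I) + 8*I)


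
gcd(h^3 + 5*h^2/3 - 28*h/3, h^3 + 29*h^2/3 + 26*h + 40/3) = h + 4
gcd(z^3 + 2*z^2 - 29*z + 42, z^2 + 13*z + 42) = z + 7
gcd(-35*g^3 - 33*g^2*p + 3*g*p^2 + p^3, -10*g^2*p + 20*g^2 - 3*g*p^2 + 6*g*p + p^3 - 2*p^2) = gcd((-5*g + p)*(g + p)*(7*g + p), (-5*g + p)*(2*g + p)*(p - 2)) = -5*g + p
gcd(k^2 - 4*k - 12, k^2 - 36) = k - 6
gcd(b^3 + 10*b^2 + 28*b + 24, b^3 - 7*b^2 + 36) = b + 2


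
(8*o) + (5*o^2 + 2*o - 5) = 5*o^2 + 10*o - 5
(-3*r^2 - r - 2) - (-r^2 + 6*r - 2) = -2*r^2 - 7*r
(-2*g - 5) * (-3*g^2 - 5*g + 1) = 6*g^3 + 25*g^2 + 23*g - 5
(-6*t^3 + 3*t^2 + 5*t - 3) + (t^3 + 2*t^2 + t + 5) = -5*t^3 + 5*t^2 + 6*t + 2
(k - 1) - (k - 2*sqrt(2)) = -1 + 2*sqrt(2)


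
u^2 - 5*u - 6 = (u - 6)*(u + 1)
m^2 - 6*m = m*(m - 6)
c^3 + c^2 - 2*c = c*(c - 1)*(c + 2)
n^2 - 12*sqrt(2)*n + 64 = (n - 8*sqrt(2))*(n - 4*sqrt(2))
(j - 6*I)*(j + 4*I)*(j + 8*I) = j^3 + 6*I*j^2 + 40*j + 192*I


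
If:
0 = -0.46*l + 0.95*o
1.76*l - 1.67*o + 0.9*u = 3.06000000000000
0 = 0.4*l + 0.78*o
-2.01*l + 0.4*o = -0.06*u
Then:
No Solution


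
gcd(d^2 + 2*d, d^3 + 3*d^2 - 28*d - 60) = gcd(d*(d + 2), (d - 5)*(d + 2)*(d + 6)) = d + 2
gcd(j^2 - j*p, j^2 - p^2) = -j + p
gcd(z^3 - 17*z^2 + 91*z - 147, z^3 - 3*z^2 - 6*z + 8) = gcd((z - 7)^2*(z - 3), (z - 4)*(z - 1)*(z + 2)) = 1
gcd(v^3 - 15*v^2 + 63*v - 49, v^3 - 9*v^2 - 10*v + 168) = v - 7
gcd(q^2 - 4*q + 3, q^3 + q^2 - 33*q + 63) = q - 3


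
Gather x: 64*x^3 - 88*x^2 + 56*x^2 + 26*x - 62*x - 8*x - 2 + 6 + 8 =64*x^3 - 32*x^2 - 44*x + 12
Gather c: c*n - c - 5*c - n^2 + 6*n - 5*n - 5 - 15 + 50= c*(n - 6) - n^2 + n + 30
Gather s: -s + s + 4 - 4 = 0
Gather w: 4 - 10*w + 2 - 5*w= 6 - 15*w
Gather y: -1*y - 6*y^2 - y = -6*y^2 - 2*y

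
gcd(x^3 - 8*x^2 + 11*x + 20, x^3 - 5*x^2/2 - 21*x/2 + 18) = x - 4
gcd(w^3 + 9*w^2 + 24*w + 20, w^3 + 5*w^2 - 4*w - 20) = w^2 + 7*w + 10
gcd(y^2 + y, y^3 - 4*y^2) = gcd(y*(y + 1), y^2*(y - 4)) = y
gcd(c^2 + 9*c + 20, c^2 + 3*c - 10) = c + 5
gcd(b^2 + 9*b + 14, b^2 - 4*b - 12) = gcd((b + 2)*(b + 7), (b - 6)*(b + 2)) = b + 2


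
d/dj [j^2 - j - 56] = 2*j - 1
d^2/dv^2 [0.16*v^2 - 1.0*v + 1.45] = 0.320000000000000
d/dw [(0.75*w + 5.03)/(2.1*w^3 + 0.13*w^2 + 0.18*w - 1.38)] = (1.575*w^3 + 0.0975*w^2 + 0.135*w - (0.75*w + 5.03)*(6.3*w^2 + 0.26*w + 0.18) - 1.035)/(2.1*w^3 + 0.13*w^2 + 0.18*w - 1.38)^2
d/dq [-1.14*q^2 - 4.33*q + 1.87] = -2.28*q - 4.33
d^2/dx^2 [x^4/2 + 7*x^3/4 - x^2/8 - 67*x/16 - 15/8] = 6*x^2 + 21*x/2 - 1/4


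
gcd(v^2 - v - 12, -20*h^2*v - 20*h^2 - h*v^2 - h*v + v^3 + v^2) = 1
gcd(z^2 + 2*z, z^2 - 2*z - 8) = z + 2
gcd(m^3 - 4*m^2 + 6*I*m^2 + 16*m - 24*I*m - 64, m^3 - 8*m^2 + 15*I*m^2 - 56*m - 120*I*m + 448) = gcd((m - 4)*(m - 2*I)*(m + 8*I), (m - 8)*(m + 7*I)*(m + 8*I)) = m + 8*I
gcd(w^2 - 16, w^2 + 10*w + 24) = w + 4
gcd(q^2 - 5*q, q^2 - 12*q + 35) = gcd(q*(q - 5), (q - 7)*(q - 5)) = q - 5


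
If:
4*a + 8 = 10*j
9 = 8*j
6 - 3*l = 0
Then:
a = 13/16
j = 9/8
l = 2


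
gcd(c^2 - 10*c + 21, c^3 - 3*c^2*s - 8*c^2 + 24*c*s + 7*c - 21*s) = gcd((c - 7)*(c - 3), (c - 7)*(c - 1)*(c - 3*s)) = c - 7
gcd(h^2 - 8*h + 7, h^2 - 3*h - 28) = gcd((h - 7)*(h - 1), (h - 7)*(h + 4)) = h - 7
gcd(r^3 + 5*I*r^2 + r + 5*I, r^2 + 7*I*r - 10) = r + 5*I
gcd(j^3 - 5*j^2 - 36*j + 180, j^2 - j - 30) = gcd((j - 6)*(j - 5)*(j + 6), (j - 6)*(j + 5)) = j - 6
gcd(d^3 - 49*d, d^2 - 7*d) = d^2 - 7*d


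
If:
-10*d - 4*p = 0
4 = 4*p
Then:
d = -2/5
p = 1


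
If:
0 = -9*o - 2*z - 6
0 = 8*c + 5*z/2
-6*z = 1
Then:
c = 5/96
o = -17/27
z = -1/6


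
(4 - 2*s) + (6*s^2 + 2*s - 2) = 6*s^2 + 2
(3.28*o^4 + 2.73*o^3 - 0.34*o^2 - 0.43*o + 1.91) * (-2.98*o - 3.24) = -9.7744*o^5 - 18.7626*o^4 - 7.832*o^3 + 2.383*o^2 - 4.2986*o - 6.1884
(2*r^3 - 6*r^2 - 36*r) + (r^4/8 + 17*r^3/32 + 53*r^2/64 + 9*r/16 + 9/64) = r^4/8 + 81*r^3/32 - 331*r^2/64 - 567*r/16 + 9/64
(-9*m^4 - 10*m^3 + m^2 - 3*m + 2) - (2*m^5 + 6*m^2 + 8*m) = -2*m^5 - 9*m^4 - 10*m^3 - 5*m^2 - 11*m + 2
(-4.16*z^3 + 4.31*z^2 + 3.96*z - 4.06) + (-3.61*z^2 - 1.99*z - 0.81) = -4.16*z^3 + 0.7*z^2 + 1.97*z - 4.87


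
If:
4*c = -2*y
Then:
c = -y/2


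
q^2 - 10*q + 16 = (q - 8)*(q - 2)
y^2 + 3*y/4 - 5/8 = (y - 1/2)*(y + 5/4)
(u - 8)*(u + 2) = u^2 - 6*u - 16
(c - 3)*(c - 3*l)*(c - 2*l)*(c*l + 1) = c^4*l - 5*c^3*l^2 - 3*c^3*l + c^3 + 6*c^2*l^3 + 15*c^2*l^2 - 5*c^2*l - 3*c^2 - 18*c*l^3 + 6*c*l^2 + 15*c*l - 18*l^2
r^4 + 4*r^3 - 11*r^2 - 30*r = r*(r - 3)*(r + 2)*(r + 5)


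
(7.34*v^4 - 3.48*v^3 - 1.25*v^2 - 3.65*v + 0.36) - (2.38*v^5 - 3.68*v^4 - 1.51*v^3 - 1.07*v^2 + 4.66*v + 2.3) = -2.38*v^5 + 11.02*v^4 - 1.97*v^3 - 0.18*v^2 - 8.31*v - 1.94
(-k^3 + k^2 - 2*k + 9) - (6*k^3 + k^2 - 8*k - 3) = -7*k^3 + 6*k + 12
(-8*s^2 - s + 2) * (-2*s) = 16*s^3 + 2*s^2 - 4*s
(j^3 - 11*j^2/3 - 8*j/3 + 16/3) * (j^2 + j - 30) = j^5 - 8*j^4/3 - 109*j^3/3 + 338*j^2/3 + 256*j/3 - 160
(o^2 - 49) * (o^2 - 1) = o^4 - 50*o^2 + 49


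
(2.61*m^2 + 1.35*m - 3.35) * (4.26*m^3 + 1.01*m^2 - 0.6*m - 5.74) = 11.1186*m^5 + 8.3871*m^4 - 14.4735*m^3 - 19.1749*m^2 - 5.739*m + 19.229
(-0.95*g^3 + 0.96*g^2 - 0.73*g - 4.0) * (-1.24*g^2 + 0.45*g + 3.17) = 1.178*g^5 - 1.6179*g^4 - 1.6743*g^3 + 7.6747*g^2 - 4.1141*g - 12.68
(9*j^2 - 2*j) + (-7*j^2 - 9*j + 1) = 2*j^2 - 11*j + 1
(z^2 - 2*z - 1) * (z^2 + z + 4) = z^4 - z^3 + z^2 - 9*z - 4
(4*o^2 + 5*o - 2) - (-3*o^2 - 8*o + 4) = 7*o^2 + 13*o - 6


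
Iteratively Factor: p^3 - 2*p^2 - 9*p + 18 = (p - 3)*(p^2 + p - 6) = (p - 3)*(p - 2)*(p + 3)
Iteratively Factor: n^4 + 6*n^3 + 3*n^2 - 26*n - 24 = (n + 1)*(n^3 + 5*n^2 - 2*n - 24) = (n + 1)*(n + 3)*(n^2 + 2*n - 8) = (n - 2)*(n + 1)*(n + 3)*(n + 4)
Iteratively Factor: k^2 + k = (k + 1)*(k)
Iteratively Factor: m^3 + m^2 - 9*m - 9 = (m + 3)*(m^2 - 2*m - 3) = (m - 3)*(m + 3)*(m + 1)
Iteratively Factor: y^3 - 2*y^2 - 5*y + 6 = (y + 2)*(y^2 - 4*y + 3) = (y - 1)*(y + 2)*(y - 3)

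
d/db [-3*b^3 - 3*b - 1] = -9*b^2 - 3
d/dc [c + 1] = 1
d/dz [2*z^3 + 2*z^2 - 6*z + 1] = 6*z^2 + 4*z - 6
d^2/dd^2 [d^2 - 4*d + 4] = 2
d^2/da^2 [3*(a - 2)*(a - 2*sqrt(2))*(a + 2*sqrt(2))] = 18*a - 12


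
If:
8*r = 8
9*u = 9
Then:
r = 1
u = 1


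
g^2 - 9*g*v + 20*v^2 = (g - 5*v)*(g - 4*v)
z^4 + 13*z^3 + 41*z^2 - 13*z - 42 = (z - 1)*(z + 1)*(z + 6)*(z + 7)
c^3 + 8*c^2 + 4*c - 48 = (c - 2)*(c + 4)*(c + 6)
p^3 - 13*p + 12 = (p - 3)*(p - 1)*(p + 4)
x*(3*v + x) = 3*v*x + x^2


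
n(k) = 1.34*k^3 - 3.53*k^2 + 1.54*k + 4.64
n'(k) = 4.02*k^2 - 7.06*k + 1.54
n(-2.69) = -51.13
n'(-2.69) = 49.62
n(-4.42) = -186.84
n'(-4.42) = 111.28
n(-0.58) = 2.30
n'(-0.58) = 6.99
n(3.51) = 24.50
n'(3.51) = 26.29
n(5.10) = 98.43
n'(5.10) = 70.09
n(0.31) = 4.82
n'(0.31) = -0.26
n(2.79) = 10.56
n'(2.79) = 13.13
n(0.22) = 4.82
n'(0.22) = 0.18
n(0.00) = 4.64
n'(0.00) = 1.54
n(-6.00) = -421.12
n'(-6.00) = 188.62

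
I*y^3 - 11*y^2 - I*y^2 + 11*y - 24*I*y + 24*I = (y + 3*I)*(y + 8*I)*(I*y - I)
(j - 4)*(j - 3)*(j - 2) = j^3 - 9*j^2 + 26*j - 24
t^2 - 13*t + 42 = (t - 7)*(t - 6)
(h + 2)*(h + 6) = h^2 + 8*h + 12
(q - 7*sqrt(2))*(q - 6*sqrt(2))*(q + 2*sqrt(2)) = q^3 - 11*sqrt(2)*q^2 + 32*q + 168*sqrt(2)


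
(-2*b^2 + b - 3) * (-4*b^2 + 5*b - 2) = 8*b^4 - 14*b^3 + 21*b^2 - 17*b + 6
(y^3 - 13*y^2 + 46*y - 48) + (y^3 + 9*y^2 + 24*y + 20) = 2*y^3 - 4*y^2 + 70*y - 28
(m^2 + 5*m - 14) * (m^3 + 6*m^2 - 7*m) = m^5 + 11*m^4 + 9*m^3 - 119*m^2 + 98*m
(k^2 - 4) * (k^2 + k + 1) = k^4 + k^3 - 3*k^2 - 4*k - 4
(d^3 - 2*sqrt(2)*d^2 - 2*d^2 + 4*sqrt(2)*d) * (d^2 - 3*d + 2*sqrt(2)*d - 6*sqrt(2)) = d^5 - 5*d^4 - 2*d^3 + 40*d^2 - 48*d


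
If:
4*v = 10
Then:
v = 5/2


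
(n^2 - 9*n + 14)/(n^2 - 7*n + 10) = (n - 7)/(n - 5)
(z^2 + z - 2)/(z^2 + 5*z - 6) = (z + 2)/(z + 6)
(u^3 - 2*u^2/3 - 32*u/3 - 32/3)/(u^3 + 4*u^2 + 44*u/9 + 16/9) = 3*(u - 4)/(3*u + 2)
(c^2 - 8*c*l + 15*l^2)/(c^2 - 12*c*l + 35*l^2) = (c - 3*l)/(c - 7*l)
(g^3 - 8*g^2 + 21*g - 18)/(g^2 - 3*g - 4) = (-g^3 + 8*g^2 - 21*g + 18)/(-g^2 + 3*g + 4)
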